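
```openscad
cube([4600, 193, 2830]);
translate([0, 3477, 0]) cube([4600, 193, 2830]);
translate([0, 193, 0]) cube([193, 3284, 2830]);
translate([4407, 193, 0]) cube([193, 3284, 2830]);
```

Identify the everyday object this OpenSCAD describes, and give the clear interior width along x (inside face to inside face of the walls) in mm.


A house (or room) frame. The interior width is 4214 mm.

Four 2830 mm walls enclosing a rectangle with no floor or roof — a room or house frame. Outside width is 4600 mm and wall thickness is 193 mm, so the interior width is 4600 − 2 × 193 = 4214 mm.


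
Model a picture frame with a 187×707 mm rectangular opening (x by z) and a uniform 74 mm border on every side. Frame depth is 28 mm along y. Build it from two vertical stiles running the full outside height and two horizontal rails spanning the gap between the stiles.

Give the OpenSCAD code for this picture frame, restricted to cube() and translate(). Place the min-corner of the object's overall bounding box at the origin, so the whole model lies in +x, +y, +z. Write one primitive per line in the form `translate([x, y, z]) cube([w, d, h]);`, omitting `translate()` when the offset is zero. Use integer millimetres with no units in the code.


cube([74, 28, 855]);
translate([261, 0, 0]) cube([74, 28, 855]);
translate([74, 0, 0]) cube([187, 28, 74]);
translate([74, 0, 781]) cube([187, 28, 74]);


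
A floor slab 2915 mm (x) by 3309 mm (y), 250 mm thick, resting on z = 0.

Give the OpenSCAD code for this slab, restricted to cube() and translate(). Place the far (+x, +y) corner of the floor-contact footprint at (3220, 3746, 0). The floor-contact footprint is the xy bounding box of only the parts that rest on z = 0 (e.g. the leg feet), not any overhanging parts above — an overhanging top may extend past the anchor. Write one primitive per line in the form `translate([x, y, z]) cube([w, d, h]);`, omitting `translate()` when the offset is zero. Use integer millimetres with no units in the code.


translate([305, 437, 0]) cube([2915, 3309, 250]);


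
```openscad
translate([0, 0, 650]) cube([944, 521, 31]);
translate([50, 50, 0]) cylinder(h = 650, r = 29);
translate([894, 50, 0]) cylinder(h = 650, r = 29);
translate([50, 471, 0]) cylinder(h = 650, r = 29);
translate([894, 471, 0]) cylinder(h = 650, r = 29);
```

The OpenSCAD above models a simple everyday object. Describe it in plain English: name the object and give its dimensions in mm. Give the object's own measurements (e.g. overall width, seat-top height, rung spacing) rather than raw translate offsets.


A table: top 944 mm (x) × 521 mm (y), 31 mm thick, upper face at z = 681 mm, on four round legs of 58 mm diameter, each leg's bounding box inset 21 mm from the nearest pair of top edges from z = 0 to the bottom of the top.


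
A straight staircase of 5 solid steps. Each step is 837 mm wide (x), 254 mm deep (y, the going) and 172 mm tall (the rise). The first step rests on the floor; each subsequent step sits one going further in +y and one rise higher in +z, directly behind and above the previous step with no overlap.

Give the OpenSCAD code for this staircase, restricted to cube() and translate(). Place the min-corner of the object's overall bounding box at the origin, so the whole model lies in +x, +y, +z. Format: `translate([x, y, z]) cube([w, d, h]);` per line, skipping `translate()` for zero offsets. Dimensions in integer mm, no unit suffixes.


cube([837, 254, 172]);
translate([0, 254, 172]) cube([837, 254, 172]);
translate([0, 508, 344]) cube([837, 254, 172]);
translate([0, 762, 516]) cube([837, 254, 172]);
translate([0, 1016, 688]) cube([837, 254, 172]);


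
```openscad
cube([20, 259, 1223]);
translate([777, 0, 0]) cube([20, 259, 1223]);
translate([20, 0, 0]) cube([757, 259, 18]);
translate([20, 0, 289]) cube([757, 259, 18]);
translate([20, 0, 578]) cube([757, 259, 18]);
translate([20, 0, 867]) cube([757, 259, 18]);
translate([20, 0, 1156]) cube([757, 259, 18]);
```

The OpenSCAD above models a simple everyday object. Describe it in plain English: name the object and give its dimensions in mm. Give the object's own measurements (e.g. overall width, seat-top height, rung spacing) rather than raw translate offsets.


An open bookshelf. Two side panels, each 20 mm thick, 259 mm deep and 1223 mm tall, stand 797 mm apart (outside-to-outside). Between them sit 5 shelves, each 18 mm thick and 259 mm deep, spanning the full gap between the sides. The bottom shelf rests on the floor (its underside at z = 0) and the clear gap between one shelf's top and the next shelf's underside is 271 mm.


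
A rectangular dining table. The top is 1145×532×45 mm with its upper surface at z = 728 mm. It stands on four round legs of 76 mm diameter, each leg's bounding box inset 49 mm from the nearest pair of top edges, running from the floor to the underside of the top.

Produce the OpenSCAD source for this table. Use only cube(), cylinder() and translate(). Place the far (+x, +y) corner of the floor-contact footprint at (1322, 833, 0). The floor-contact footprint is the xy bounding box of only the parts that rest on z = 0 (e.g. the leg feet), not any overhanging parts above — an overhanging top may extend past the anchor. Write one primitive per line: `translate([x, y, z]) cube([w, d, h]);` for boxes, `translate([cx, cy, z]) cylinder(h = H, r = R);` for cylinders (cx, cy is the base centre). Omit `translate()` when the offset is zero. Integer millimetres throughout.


translate([226, 350, 683]) cube([1145, 532, 45]);
translate([313, 437, 0]) cylinder(h = 683, r = 38);
translate([1284, 437, 0]) cylinder(h = 683, r = 38);
translate([313, 795, 0]) cylinder(h = 683, r = 38);
translate([1284, 795, 0]) cylinder(h = 683, r = 38);


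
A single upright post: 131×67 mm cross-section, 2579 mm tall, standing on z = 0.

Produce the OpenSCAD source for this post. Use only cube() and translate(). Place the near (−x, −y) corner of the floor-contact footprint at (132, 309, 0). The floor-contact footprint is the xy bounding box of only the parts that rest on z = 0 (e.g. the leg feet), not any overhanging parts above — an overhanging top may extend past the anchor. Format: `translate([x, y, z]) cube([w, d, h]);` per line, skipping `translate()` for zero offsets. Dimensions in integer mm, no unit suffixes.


translate([132, 309, 0]) cube([131, 67, 2579]);


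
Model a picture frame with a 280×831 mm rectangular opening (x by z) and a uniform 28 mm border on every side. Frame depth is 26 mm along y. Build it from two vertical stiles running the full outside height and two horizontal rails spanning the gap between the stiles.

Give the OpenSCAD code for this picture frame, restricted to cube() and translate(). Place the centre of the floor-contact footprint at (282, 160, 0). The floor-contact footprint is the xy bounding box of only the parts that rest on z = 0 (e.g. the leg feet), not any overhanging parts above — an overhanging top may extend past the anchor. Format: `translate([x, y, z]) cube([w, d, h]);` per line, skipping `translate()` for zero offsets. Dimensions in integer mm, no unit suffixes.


translate([114, 147, 0]) cube([28, 26, 887]);
translate([422, 147, 0]) cube([28, 26, 887]);
translate([142, 147, 0]) cube([280, 26, 28]);
translate([142, 147, 859]) cube([280, 26, 28]);


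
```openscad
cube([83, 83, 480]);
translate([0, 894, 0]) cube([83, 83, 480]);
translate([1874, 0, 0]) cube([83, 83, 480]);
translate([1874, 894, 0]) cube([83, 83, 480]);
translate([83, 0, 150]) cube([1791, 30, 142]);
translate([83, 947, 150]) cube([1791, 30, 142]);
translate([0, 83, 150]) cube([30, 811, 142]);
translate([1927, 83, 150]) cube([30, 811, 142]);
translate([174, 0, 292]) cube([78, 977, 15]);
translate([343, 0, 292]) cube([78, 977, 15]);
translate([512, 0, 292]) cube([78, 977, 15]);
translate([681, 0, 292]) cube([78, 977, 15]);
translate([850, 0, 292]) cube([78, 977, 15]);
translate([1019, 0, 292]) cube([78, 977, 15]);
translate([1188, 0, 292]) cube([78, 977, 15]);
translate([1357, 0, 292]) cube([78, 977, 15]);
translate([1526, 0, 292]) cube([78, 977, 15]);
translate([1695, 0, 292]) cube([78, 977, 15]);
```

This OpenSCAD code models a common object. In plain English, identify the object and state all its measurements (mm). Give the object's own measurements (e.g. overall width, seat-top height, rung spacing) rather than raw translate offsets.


A bed frame 1957 mm long (x) by 977 mm wide (y). Four 83×83 mm corner posts, 480 mm tall, at the corners of the footprint. Four rails of 30 mm thickness and 142 mm height run between adjacent posts with their undersides at z = 150 mm, their outer faces flush with the outside of the frame (the two x-running rails run between the posts' inner faces; the two y-running rails run between the posts' inner faces). 10 slats, each 78 mm wide (x) and 15 mm thick, lie across the top of the two x-running rails, running the full 977 mm width of the frame in y; along x they sit between the end posts with a 91 mm gap after the −x posts and between neighbouring slats, leaving 101 mm before the +x posts.


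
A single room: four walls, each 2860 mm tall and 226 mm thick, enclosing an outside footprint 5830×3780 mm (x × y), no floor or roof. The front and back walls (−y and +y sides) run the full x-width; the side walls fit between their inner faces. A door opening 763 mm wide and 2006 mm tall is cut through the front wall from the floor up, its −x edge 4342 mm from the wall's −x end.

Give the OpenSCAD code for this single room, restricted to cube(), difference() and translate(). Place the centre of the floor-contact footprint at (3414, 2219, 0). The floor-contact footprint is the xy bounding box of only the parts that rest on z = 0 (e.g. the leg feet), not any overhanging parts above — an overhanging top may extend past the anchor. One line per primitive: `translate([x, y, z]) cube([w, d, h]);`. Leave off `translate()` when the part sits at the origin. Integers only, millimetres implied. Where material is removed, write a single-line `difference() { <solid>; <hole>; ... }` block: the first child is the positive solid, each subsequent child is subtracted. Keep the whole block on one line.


difference() { translate([499, 329, 0]) cube([5830, 226, 2860]); translate([4841, 329, 0]) cube([763, 226, 2006]); }
translate([499, 3883, 0]) cube([5830, 226, 2860]);
translate([499, 555, 0]) cube([226, 3328, 2860]);
translate([6103, 555, 0]) cube([226, 3328, 2860]);


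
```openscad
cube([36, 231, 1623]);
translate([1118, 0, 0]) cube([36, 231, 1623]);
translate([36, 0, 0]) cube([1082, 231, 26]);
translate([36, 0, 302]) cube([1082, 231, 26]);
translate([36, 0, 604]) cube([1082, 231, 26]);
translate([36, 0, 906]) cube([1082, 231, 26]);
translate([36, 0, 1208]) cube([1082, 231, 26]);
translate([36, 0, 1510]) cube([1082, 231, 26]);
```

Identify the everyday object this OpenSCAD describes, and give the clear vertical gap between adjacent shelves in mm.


A bookshelf. The clear shelf gap is 276 mm.

Two tall side panels with 6 horizontal boards between them — a bookshelf. The first two shelf undersides are at z = 0 and z = 302; with shelf thickness 26, the clear gap is 302 − 0 − 26 = 276 mm.


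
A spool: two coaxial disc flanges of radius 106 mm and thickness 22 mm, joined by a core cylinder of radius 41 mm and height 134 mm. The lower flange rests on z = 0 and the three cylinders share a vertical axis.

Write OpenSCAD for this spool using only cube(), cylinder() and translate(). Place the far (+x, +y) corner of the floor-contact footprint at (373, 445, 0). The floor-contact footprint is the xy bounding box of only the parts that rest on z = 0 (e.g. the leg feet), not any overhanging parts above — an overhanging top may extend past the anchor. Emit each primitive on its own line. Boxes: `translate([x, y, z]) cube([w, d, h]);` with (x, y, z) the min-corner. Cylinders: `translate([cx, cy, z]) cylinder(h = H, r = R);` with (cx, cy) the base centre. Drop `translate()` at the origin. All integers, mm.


translate([267, 339, 0]) cylinder(h = 22, r = 106);
translate([267, 339, 22]) cylinder(h = 134, r = 41);
translate([267, 339, 156]) cylinder(h = 22, r = 106);


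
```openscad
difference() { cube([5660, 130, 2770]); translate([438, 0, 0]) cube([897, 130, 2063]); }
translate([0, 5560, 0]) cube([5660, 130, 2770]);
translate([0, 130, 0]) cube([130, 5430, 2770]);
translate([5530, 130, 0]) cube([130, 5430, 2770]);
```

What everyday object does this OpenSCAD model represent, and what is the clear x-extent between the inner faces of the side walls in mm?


A single room. The interior width is 5400 mm.

Four walls enclosing a rectangle with a door in the front wall — a room. Outside width 5660 minus two 130 mm walls gives 5400 mm.


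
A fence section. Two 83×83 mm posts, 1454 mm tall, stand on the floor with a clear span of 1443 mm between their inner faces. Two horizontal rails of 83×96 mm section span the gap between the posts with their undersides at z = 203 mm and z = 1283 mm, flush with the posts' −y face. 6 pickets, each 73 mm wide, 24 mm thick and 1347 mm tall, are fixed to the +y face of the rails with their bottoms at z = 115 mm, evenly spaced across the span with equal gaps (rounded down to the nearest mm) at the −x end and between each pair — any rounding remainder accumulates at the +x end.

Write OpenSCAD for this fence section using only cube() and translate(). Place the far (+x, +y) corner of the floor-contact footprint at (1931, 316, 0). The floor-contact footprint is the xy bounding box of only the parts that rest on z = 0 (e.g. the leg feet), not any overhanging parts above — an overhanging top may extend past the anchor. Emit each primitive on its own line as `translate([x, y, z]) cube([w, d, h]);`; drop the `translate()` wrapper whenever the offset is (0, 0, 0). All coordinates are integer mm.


translate([322, 233, 0]) cube([83, 83, 1454]);
translate([1848, 233, 0]) cube([83, 83, 1454]);
translate([405, 233, 203]) cube([1443, 83, 96]);
translate([405, 233, 1283]) cube([1443, 83, 96]);
translate([548, 316, 115]) cube([73, 24, 1347]);
translate([764, 316, 115]) cube([73, 24, 1347]);
translate([980, 316, 115]) cube([73, 24, 1347]);
translate([1196, 316, 115]) cube([73, 24, 1347]);
translate([1412, 316, 115]) cube([73, 24, 1347]);
translate([1628, 316, 115]) cube([73, 24, 1347]);


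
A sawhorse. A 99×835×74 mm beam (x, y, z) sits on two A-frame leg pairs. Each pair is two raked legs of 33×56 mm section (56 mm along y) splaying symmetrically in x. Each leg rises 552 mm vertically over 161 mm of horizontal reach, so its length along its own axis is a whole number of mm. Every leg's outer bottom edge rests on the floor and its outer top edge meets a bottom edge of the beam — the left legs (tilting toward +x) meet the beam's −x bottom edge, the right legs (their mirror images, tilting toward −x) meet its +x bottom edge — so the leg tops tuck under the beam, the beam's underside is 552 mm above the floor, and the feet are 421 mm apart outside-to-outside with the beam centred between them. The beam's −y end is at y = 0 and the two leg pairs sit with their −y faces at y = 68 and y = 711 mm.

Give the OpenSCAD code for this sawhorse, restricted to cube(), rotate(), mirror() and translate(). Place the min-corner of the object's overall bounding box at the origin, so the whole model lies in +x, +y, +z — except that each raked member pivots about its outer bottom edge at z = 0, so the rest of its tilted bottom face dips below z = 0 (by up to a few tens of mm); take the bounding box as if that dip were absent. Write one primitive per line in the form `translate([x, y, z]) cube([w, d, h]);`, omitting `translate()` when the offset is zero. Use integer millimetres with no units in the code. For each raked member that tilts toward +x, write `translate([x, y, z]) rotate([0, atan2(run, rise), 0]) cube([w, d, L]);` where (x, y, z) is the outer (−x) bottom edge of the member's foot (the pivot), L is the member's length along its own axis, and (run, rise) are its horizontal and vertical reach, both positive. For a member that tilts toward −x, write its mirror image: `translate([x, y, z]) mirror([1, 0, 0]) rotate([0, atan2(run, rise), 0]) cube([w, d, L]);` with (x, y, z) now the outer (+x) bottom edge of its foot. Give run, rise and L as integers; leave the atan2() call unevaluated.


// leg length = √(161² + 552²) = 575
// right-leg outer foot x = 2·161 + 99 = 421
// beam min-corner = (161, 0, 552)
translate([161, 0, 552]) cube([99, 835, 74]);
translate([0, 68, 0]) rotate([0, atan2(161, 552), 0]) cube([33, 56, 575]);
translate([421, 68, 0]) mirror([1, 0, 0]) rotate([0, atan2(161, 552), 0]) cube([33, 56, 575]);
translate([0, 711, 0]) rotate([0, atan2(161, 552), 0]) cube([33, 56, 575]);
translate([421, 711, 0]) mirror([1, 0, 0]) rotate([0, atan2(161, 552), 0]) cube([33, 56, 575]);


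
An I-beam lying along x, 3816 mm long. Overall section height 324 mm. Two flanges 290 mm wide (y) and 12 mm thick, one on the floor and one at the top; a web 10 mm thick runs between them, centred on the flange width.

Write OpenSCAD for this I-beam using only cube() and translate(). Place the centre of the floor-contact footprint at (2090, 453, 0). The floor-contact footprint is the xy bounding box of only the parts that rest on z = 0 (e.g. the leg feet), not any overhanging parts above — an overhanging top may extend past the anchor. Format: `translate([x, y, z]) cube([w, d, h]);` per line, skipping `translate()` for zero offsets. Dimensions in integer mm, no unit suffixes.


translate([182, 308, 0]) cube([3816, 290, 12]);
translate([182, 448, 12]) cube([3816, 10, 300]);
translate([182, 308, 312]) cube([3816, 290, 12]);


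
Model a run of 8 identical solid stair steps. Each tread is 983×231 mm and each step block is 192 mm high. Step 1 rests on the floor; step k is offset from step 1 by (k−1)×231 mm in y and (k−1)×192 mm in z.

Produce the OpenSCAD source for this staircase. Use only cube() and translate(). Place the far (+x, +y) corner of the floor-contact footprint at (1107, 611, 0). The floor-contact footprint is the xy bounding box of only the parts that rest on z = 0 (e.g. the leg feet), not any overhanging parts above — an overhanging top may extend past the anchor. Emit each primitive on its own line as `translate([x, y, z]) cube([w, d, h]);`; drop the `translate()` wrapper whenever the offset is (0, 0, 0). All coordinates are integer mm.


translate([124, 380, 0]) cube([983, 231, 192]);
translate([124, 611, 192]) cube([983, 231, 192]);
translate([124, 842, 384]) cube([983, 231, 192]);
translate([124, 1073, 576]) cube([983, 231, 192]);
translate([124, 1304, 768]) cube([983, 231, 192]);
translate([124, 1535, 960]) cube([983, 231, 192]);
translate([124, 1766, 1152]) cube([983, 231, 192]);
translate([124, 1997, 1344]) cube([983, 231, 192]);


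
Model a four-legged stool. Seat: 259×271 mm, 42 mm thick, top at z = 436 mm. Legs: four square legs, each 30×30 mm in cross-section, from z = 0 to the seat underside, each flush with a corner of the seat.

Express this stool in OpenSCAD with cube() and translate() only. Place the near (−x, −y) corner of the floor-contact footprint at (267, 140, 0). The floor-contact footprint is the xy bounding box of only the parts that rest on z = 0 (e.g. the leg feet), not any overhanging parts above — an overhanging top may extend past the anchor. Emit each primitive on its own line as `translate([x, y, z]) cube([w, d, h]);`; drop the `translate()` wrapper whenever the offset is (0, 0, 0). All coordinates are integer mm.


translate([267, 140, 394]) cube([259, 271, 42]);
translate([267, 140, 0]) cube([30, 30, 394]);
translate([496, 140, 0]) cube([30, 30, 394]);
translate([267, 381, 0]) cube([30, 30, 394]);
translate([496, 381, 0]) cube([30, 30, 394]);


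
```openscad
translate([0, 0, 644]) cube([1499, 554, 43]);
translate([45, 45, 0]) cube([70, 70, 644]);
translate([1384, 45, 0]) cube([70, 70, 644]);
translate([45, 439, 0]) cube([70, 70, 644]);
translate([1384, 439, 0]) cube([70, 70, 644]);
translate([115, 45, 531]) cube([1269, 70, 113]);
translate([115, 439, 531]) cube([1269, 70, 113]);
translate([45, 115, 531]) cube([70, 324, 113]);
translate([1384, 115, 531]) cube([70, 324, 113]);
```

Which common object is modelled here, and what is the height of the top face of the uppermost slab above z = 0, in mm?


A table. The table height is 687 mm.

A 1499×554×43 slab sits at z = 644 on four 70 mm square posts — a table. The top surface is at 644 + 43 = 687 mm.


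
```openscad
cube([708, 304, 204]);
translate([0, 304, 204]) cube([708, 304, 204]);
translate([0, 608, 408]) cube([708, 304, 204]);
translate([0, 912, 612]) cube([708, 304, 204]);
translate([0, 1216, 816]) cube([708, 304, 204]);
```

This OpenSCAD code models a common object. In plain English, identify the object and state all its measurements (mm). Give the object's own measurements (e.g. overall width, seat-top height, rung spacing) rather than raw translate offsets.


A straight staircase of 5 solid steps. Each step is 708 mm wide (x), 304 mm deep (y, the going) and 204 mm tall (the rise). The first step rests on the floor; each subsequent step sits one going further in +y and one rise higher in +z, directly behind and above the previous step with no overlap.


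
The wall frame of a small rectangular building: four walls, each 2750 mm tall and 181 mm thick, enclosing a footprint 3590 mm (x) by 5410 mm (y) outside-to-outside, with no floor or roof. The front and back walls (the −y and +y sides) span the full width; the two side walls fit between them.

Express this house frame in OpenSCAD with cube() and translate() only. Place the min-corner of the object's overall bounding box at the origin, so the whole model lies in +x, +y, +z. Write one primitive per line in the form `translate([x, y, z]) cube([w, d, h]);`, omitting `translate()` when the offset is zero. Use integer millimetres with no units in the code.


cube([3590, 181, 2750]);
translate([0, 5229, 0]) cube([3590, 181, 2750]);
translate([0, 181, 0]) cube([181, 5048, 2750]);
translate([3409, 181, 0]) cube([181, 5048, 2750]);


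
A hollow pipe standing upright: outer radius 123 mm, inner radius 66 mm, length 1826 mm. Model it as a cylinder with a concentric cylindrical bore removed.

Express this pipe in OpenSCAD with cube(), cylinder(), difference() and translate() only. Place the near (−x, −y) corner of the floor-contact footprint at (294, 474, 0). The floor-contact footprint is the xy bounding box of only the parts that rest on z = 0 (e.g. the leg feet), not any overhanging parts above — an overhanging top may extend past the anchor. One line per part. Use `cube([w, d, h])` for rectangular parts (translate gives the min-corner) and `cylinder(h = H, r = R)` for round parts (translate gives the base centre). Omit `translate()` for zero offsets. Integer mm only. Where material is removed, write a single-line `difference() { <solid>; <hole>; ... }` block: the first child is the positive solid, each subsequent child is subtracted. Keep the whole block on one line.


difference() { translate([417, 597, 0]) cylinder(h = 1826, r = 123); translate([417, 597, 0]) cylinder(h = 1826, r = 66); }


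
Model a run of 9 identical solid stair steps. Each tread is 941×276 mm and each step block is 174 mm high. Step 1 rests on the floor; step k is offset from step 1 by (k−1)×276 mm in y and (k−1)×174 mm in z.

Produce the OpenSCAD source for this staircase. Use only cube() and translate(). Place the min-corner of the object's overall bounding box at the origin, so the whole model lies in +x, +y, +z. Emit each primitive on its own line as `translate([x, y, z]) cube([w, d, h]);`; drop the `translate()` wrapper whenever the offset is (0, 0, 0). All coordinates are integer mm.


cube([941, 276, 174]);
translate([0, 276, 174]) cube([941, 276, 174]);
translate([0, 552, 348]) cube([941, 276, 174]);
translate([0, 828, 522]) cube([941, 276, 174]);
translate([0, 1104, 696]) cube([941, 276, 174]);
translate([0, 1380, 870]) cube([941, 276, 174]);
translate([0, 1656, 1044]) cube([941, 276, 174]);
translate([0, 1932, 1218]) cube([941, 276, 174]);
translate([0, 2208, 1392]) cube([941, 276, 174]);


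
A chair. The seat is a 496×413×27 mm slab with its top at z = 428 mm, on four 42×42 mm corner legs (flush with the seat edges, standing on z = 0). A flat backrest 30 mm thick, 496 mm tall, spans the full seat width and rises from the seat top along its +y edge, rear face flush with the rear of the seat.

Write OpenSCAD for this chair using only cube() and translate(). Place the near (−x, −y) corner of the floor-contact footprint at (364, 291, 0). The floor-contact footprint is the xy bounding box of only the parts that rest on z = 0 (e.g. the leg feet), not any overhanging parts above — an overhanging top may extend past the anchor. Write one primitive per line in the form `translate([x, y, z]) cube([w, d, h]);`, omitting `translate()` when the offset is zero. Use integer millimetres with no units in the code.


// leg_h = 428 - 27 = 401
translate([364, 291, 401]) cube([496, 413, 27]);
translate([364, 291, 0]) cube([42, 42, 401]);
translate([818, 291, 0]) cube([42, 42, 401]);
translate([364, 662, 0]) cube([42, 42, 401]);
translate([818, 662, 0]) cube([42, 42, 401]);
translate([364, 674, 428]) cube([496, 30, 496]);


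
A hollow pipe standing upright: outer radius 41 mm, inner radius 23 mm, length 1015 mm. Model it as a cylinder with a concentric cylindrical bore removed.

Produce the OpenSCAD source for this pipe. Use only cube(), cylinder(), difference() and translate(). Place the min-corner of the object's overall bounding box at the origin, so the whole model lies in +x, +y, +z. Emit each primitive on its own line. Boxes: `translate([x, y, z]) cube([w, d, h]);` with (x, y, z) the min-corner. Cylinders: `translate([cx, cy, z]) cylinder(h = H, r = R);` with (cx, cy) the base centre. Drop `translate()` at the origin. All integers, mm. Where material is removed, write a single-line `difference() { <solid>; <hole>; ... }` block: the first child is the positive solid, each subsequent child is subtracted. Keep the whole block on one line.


difference() { translate([41, 41, 0]) cylinder(h = 1015, r = 41); translate([41, 41, 0]) cylinder(h = 1015, r = 23); }


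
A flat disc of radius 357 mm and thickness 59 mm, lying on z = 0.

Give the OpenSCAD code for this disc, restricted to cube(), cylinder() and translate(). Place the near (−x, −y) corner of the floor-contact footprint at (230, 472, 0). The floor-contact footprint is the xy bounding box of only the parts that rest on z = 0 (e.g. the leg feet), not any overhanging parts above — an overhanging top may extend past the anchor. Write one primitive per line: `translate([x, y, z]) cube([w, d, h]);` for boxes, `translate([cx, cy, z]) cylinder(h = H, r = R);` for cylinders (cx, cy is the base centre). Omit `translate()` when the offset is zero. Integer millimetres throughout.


translate([587, 829, 0]) cylinder(h = 59, r = 357);


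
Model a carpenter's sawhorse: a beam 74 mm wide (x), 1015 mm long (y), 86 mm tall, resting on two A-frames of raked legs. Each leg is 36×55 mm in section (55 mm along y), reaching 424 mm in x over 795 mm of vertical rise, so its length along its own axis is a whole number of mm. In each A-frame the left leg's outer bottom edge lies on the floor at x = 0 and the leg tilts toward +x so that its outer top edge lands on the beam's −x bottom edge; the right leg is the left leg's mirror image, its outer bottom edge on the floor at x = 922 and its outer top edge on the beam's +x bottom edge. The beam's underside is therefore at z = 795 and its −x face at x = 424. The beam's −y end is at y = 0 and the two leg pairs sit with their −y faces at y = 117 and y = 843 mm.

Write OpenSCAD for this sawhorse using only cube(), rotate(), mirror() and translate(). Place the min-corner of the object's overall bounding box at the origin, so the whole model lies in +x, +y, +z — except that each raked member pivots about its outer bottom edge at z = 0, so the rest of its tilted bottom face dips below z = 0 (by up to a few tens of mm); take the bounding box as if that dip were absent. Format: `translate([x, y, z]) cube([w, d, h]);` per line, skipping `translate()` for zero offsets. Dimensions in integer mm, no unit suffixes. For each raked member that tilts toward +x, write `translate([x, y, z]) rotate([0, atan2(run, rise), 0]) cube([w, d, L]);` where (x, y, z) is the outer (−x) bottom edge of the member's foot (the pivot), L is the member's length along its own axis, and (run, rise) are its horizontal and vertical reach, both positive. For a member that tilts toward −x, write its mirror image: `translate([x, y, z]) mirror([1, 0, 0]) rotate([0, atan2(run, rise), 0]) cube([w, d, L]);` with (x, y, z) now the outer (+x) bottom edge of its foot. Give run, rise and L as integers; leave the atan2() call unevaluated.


translate([424, 0, 795]) cube([74, 1015, 86]);
translate([0, 117, 0]) rotate([0, atan2(424, 795), 0]) cube([36, 55, 901]);
translate([922, 117, 0]) mirror([1, 0, 0]) rotate([0, atan2(424, 795), 0]) cube([36, 55, 901]);
translate([0, 843, 0]) rotate([0, atan2(424, 795), 0]) cube([36, 55, 901]);
translate([922, 843, 0]) mirror([1, 0, 0]) rotate([0, atan2(424, 795), 0]) cube([36, 55, 901]);


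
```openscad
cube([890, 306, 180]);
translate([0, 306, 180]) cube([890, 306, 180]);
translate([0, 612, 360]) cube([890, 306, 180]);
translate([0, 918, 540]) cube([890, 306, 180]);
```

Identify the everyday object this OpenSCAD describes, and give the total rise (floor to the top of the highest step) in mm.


A staircase. The total rise is 720 mm.

4 identical blocks, each offset up and back from the previous — a staircase. Each step is 180 mm tall and there are 4 of them, so the total rise is 4 × 180 = 720 mm.


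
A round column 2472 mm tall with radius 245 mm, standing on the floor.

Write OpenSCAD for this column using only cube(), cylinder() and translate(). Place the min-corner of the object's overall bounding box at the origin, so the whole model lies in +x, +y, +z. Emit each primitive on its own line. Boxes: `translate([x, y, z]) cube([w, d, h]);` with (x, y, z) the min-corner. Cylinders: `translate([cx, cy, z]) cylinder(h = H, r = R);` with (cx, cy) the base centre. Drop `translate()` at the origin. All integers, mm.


translate([245, 245, 0]) cylinder(h = 2472, r = 245);


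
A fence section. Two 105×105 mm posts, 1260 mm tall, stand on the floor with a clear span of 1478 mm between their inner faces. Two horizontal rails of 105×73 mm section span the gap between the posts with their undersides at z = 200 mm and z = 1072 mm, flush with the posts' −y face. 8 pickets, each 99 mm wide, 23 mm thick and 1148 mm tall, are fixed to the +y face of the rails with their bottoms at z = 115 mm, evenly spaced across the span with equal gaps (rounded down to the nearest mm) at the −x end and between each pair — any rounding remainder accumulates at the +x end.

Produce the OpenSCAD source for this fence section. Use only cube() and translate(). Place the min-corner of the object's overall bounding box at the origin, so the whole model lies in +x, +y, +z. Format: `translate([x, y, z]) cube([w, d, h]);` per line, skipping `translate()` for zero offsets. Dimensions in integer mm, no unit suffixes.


cube([105, 105, 1260]);
translate([1583, 0, 0]) cube([105, 105, 1260]);
translate([105, 0, 200]) cube([1478, 105, 73]);
translate([105, 0, 1072]) cube([1478, 105, 73]);
translate([181, 105, 115]) cube([99, 23, 1148]);
translate([356, 105, 115]) cube([99, 23, 1148]);
translate([531, 105, 115]) cube([99, 23, 1148]);
translate([706, 105, 115]) cube([99, 23, 1148]);
translate([881, 105, 115]) cube([99, 23, 1148]);
translate([1056, 105, 115]) cube([99, 23, 1148]);
translate([1231, 105, 115]) cube([99, 23, 1148]);
translate([1406, 105, 115]) cube([99, 23, 1148]);


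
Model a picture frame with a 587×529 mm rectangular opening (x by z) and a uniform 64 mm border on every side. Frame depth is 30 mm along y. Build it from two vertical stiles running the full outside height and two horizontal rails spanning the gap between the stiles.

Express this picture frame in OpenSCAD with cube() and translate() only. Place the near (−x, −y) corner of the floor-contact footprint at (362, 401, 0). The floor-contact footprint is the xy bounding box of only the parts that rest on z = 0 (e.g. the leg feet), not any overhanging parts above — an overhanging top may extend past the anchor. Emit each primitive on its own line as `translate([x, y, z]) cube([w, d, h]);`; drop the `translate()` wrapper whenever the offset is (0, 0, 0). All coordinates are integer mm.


translate([362, 401, 0]) cube([64, 30, 657]);
translate([1013, 401, 0]) cube([64, 30, 657]);
translate([426, 401, 0]) cube([587, 30, 64]);
translate([426, 401, 593]) cube([587, 30, 64]);


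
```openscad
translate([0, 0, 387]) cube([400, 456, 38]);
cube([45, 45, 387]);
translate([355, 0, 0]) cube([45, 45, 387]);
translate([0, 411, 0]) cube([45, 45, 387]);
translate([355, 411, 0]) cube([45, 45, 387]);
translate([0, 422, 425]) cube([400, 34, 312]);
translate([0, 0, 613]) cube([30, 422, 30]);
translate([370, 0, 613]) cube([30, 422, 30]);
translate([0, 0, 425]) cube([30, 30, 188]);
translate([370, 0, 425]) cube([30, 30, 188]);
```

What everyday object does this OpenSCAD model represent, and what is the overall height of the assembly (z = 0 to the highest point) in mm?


A chair. The overall height is 737 mm.

A slab on four corner posts with a tall panel at the back — a chair. The seat slab sits at z = 387 with thickness 38, and the 312 mm backrest starts at the seat top, so the overall height is 387 + 38 + 312 = 737 mm.


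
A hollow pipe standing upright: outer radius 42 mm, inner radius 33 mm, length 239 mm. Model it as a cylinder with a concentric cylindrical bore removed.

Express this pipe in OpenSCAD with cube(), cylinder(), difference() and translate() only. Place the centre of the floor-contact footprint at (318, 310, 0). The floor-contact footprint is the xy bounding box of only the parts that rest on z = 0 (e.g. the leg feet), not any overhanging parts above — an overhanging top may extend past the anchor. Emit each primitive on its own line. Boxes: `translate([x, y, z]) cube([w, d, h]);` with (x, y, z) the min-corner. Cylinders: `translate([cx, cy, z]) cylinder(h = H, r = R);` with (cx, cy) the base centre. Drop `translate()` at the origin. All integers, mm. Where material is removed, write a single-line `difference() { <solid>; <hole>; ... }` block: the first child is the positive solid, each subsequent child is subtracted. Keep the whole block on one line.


difference() { translate([318, 310, 0]) cylinder(h = 239, r = 42); translate([318, 310, 0]) cylinder(h = 239, r = 33); }


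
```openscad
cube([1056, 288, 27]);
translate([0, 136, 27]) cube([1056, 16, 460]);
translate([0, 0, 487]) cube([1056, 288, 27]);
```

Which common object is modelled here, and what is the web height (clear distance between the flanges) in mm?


An I-beam. The web height is 460 mm.

Two wide flanges with a thin centred web — an I-beam. Overall 514 mm minus two 27 mm flanges gives a web of 514 − 2·27 = 460 mm.


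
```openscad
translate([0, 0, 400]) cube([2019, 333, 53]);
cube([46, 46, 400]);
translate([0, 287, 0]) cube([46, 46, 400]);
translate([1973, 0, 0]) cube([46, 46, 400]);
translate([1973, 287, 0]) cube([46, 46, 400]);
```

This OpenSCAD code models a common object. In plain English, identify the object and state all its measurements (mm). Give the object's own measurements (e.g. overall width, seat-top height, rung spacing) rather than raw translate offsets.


A bench: a 2019×333 mm seat slab, 53 mm thick, top at z = 453 mm, on four 46×46 mm square legs flush with the seat corners and standing on z = 0.


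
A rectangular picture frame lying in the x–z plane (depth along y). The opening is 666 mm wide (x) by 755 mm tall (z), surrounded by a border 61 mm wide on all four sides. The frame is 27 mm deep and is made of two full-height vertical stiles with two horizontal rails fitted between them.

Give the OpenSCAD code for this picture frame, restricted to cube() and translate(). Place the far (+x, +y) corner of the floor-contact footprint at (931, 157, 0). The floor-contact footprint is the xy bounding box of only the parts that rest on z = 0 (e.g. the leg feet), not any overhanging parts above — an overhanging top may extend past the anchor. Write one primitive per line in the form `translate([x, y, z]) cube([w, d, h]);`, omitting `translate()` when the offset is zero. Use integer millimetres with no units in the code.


translate([143, 130, 0]) cube([61, 27, 877]);
translate([870, 130, 0]) cube([61, 27, 877]);
translate([204, 130, 0]) cube([666, 27, 61]);
translate([204, 130, 816]) cube([666, 27, 61]);


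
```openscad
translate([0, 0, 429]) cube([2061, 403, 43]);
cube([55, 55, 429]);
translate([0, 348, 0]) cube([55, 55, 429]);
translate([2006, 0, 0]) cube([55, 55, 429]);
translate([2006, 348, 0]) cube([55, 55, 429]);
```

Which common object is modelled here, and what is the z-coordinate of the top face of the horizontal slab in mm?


A bench. The seat-top height is 472 mm.

A long slab on four corner posts — a bench. The slab sits at z = 429 with thickness 43, so the top is 429 + 43 = 472 mm.


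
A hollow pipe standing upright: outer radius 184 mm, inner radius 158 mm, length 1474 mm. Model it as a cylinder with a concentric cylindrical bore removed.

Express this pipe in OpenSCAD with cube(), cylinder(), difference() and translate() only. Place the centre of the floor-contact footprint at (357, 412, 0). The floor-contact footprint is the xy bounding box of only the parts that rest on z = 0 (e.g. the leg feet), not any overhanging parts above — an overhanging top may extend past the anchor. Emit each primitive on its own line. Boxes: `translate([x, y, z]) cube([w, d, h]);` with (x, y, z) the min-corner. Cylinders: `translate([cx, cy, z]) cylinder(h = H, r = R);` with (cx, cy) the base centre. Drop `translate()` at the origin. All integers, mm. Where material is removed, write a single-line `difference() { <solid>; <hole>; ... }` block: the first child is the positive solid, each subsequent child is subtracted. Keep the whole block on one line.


difference() { translate([357, 412, 0]) cylinder(h = 1474, r = 184); translate([357, 412, 0]) cylinder(h = 1474, r = 158); }


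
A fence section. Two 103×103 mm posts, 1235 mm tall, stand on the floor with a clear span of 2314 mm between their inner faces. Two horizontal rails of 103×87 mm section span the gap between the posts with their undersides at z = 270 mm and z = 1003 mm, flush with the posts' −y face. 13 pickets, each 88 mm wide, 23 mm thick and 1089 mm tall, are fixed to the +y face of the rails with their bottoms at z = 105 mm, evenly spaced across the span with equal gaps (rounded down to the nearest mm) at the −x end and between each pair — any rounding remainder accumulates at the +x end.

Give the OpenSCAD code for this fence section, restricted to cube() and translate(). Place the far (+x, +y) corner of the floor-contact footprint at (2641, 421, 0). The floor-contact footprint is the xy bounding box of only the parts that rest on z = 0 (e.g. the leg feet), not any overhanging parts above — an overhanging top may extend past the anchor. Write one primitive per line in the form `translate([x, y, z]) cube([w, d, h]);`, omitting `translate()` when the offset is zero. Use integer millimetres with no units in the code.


translate([121, 318, 0]) cube([103, 103, 1235]);
translate([2538, 318, 0]) cube([103, 103, 1235]);
translate([224, 318, 270]) cube([2314, 103, 87]);
translate([224, 318, 1003]) cube([2314, 103, 87]);
translate([307, 421, 105]) cube([88, 23, 1089]);
translate([478, 421, 105]) cube([88, 23, 1089]);
translate([649, 421, 105]) cube([88, 23, 1089]);
translate([820, 421, 105]) cube([88, 23, 1089]);
translate([991, 421, 105]) cube([88, 23, 1089]);
translate([1162, 421, 105]) cube([88, 23, 1089]);
translate([1333, 421, 105]) cube([88, 23, 1089]);
translate([1504, 421, 105]) cube([88, 23, 1089]);
translate([1675, 421, 105]) cube([88, 23, 1089]);
translate([1846, 421, 105]) cube([88, 23, 1089]);
translate([2017, 421, 105]) cube([88, 23, 1089]);
translate([2188, 421, 105]) cube([88, 23, 1089]);
translate([2359, 421, 105]) cube([88, 23, 1089]);
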